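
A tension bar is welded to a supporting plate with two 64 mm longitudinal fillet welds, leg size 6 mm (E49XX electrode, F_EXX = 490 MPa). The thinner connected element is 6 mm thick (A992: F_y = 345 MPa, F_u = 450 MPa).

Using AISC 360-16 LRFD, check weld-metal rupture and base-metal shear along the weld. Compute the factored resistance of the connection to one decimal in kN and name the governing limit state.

119.7 kN (weld metal governs)

Weld metal: throat = 0.707×6 = 4.242 mm, L = 2×64 = 128 mm. φR_n = 0.75 × 0.6 × 490 × 4.242 × 128 = 119.7 kN.
Base metal shear (6 mm plate): yield φR_n = 1.0×0.6×345×6×128 = 159.0 kN; rupture φR_n = 0.75×0.6×450×6×128 = 155.5 kN; take 155.5 kN (rupture).
Governing: min(119.7, 155.5) = 119.7 kN → weld metal.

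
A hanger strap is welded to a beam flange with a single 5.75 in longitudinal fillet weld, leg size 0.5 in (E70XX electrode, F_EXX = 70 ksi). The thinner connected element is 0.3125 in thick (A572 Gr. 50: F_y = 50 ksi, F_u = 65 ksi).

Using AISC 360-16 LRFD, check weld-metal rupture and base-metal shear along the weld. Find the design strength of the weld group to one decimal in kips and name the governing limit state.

52.6 kips (base-metal shear governs)

Weld metal: throat = 0.707×0.5 = 0.3535 in, L = 5.75 in. φR_n = 0.75 × 0.6 × 70 × 0.3535 × 5.75 = 64.0 kips.
Base metal shear (0.3125 in plate): yield φR_n = 1.0×0.6×50×0.3125×5.75 = 53.9 kips; rupture φR_n = 0.75×0.6×65×0.3125×5.75 = 52.6 kips; take 52.6 kips (rupture).
Governing: min(64.0, 52.6) = 52.6 kips → base-metal shear.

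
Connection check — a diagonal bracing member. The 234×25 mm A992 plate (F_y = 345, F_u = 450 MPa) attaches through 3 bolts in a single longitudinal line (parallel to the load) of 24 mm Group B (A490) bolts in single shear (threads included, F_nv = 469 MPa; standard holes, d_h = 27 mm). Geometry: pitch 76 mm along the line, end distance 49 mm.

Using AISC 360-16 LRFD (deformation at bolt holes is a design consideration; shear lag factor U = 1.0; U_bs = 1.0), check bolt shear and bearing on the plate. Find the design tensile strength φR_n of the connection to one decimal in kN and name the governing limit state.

Bolt shear: A_b = π(24)²/4 = 452.39 mm². φR_n = 0.75 × 469 × 452.39 × 3 × 1 = 477.4 kN.
Bearing (25 mm plate, F_u = 450 MPa): end bolts L_c = 49 − 27/2 = 35.5, R_n = min(1.2×35.5×25×450, 2.4×24×25×450) = 479.25 kN/bolt; interior L_c = 76 − 27 = 49, R_n = 648 kN/bolt. φR_n = 0.75 × (1×479.25 + 2×648) = 1331.4 kN.
Governing: min(477.4, 1331.4) = 477.4 kN → bolt shear.

477.4 kN (bolt shear governs)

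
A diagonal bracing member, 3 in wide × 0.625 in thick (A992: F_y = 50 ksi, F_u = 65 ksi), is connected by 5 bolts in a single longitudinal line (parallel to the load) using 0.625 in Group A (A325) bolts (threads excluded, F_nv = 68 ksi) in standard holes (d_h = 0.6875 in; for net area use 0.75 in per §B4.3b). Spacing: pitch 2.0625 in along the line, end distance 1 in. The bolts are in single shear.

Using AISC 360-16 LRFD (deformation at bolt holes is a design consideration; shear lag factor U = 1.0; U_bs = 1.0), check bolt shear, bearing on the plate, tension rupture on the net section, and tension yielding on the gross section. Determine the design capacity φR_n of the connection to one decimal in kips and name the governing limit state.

Bolt shear: A_b = π(0.625)²/4 = 0.3068 in². φR_n = 0.75 × 68 × 0.3068 × 5 × 1 = 78.2 kips.
Bearing (0.625 in plate, F_u = 65 ksi): end bolts L_c = 1 − 0.6875/2 = 0.65625, R_n = min(1.2×0.65625×0.625×65, 2.4×0.625×0.625×65) = 31.992 kips/bolt; interior L_c = 2.0625 − 0.6875 = 1.375, R_n = 60.938 kips/bolt. φR_n = 0.75 × (1×31.992 + 4×60.938) = 206.8 kips.
Tension rupture (net): A_n = (3 − 1×0.75)×0.625 = 1.4063 in² (U = 1.0, A_e = A_n). φR_n = 0.75 × 65 × 1.4063 = 68.6 kips.
Tension yield (gross): A_g = 3×0.625 = 1.875 in². φR_n = 0.90 × 50 × 1.875 = 84.4 kips.
Governing: min(78.2, 206.8, 68.6, 84.4) = 68.6 kips → net-section rupture.

68.6 kips (net-section rupture governs)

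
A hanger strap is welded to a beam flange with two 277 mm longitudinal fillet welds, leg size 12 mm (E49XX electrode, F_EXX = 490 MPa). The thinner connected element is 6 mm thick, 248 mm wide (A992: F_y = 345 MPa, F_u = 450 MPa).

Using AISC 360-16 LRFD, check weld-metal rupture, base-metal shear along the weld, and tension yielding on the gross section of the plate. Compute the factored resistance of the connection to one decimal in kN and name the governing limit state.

462.0 kN (gross-section yield governs)

Weld metal: throat = 0.707×12 = 8.484 mm, L = 2×277 = 554 mm. φR_n = 0.75 × 0.6 × 490 × 8.484 × 554 = 1036.4 kN.
Base metal shear (6 mm plate): yield φR_n = 1.0×0.6×345×6×554 = 688.1 kN; rupture φR_n = 0.75×0.6×450×6×554 = 673.1 kN; take 673.1 kN (rupture).
Tension yield (gross): A_g = 248×6 = 1488 mm². φR_n = 0.90 × 345 × 1488 = 462.0 kN.
Governing: min(1036.4, 673.1, 462.0) = 462.0 kN → gross-section yield.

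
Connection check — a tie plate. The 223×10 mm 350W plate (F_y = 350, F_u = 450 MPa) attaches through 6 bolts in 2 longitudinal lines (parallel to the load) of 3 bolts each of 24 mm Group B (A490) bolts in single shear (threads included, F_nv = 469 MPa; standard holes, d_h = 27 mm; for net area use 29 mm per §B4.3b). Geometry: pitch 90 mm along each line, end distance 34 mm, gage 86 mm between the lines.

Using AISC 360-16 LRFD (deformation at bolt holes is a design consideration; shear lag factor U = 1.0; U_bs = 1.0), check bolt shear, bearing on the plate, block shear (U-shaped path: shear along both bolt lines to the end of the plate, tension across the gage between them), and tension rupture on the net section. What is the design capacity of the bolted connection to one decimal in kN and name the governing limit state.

Bolt shear: A_b = π(24)²/4 = 452.39 mm². φR_n = 0.75 × 469 × 452.39 × 6 × 1 = 954.8 kN.
Bearing (10 mm plate, F_u = 450 MPa): end bolts L_c = 34 − 27/2 = 20.5, R_n = min(1.2×20.5×10×450, 2.4×24×10×450) = 110.7 kN/bolt; interior L_c = 90 − 27 = 63, R_n = 259.2 kN/bolt. φR_n = 0.75 × (2×110.7 + 4×259.2) = 943.7 kN.
Block shear: shear path 2×[34+2×90] = 2×214 mm, A_gv = 4280, A_nv = 2×(214 − 2.5×29)×10 = 2830 mm²; tension across gage: (86 − 1×29)×10 = 570 mm². R_n = min(0.6×450×2830, 0.6×350×4280) + 1.0×450×570 = min(764.1, 898.8) + 256.5 = 1020.6 kN. φR_n = 0.75 × 1020.6 = 765.5 kN.
Tension rupture (net): A_n = (223 − 2×29)×10 = 1650 mm² (U = 1.0, A_e = A_n). φR_n = 0.75 × 450 × 1650 = 556.9 kN.
Governing: min(954.8, 943.7, 765.5, 556.9) = 556.9 kN → net-section rupture.

556.9 kN (net-section rupture governs)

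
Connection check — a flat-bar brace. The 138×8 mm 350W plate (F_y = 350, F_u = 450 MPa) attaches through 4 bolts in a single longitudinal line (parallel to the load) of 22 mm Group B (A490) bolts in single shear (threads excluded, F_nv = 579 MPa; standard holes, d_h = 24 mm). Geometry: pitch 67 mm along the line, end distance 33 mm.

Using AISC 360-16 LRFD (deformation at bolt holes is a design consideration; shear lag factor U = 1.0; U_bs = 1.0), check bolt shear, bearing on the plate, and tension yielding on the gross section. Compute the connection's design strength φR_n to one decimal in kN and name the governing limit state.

347.8 kN (gross-section yield governs)

Bolt shear: A_b = π(22)²/4 = 380.13 mm². φR_n = 0.75 × 579 × 380.13 × 4 × 1 = 660.3 kN.
Bearing (8 mm plate, F_u = 450 MPa): end bolts L_c = 33 − 24/2 = 21, R_n = min(1.2×21×8×450, 2.4×22×8×450) = 90.72 kN/bolt; interior L_c = 67 − 24 = 43, R_n = 185.76 kN/bolt. φR_n = 0.75 × (1×90.72 + 3×185.76) = 486.0 kN.
Tension yield (gross): A_g = 138×8 = 1104 mm². φR_n = 0.90 × 350 × 1104 = 347.8 kN.
Governing: min(660.3, 486.0, 347.8) = 347.8 kN → gross-section yield.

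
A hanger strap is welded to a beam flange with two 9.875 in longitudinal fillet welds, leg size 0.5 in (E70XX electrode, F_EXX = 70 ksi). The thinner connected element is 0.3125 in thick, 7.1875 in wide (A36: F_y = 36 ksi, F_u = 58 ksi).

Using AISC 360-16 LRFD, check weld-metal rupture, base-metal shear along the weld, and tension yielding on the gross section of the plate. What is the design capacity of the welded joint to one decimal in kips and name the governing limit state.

72.8 kips (gross-section yield governs)

Weld metal: throat = 0.707×0.5 = 0.3535 in, L = 2×9.875 = 19.75 in. φR_n = 0.75 × 0.6 × 70 × 0.3535 × 19.75 = 219.9 kips.
Base metal shear (0.3125 in plate): yield φR_n = 1.0×0.6×36×0.3125×19.75 = 133.3 kips; rupture φR_n = 0.75×0.6×58×0.3125×19.75 = 161.1 kips; take 133.3 kips (yield).
Tension yield (gross): A_g = 7.1875×0.3125 = 2.2461 in². φR_n = 0.90 × 36 × 2.2461 = 72.8 kips.
Governing: min(219.9, 133.3, 72.8) = 72.8 kips → gross-section yield.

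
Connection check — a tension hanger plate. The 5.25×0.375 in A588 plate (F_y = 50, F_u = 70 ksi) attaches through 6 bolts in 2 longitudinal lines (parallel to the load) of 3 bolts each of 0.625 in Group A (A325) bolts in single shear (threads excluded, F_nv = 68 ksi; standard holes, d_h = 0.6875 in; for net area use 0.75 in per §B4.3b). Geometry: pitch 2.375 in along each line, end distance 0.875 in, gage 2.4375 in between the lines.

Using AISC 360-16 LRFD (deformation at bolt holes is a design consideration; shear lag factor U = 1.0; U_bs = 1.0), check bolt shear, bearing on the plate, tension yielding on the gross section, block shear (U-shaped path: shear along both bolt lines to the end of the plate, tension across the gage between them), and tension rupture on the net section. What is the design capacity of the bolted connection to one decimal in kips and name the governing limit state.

73.8 kips (net-section rupture governs)

Bolt shear: A_b = π(0.625)²/4 = 0.3068 in². φR_n = 0.75 × 68 × 0.3068 × 6 × 1 = 93.9 kips.
Bearing (0.375 in plate, F_u = 70 ksi): end bolts L_c = 0.875 − 0.6875/2 = 0.53125, R_n = min(1.2×0.53125×0.375×70, 2.4×0.625×0.375×70) = 16.734 kips/bolt; interior L_c = 2.375 − 0.6875 = 1.6875, R_n = 39.375 kips/bolt. φR_n = 0.75 × (2×16.734 + 4×39.375) = 143.2 kips.
Tension yield (gross): A_g = 5.25×0.375 = 1.9688 in². φR_n = 0.90 × 50 × 1.9688 = 88.6 kips.
Block shear: shear path 2×[0.875+2×2.375] = 2×5.625 in, A_gv = 4.2188, A_nv = 2×(5.625 − 2.5×0.75)×0.375 = 2.8125 in²; tension across gage: (2.4375 − 1×0.75)×0.375 = 0.63281 in². R_n = min(0.6×70×2.8125, 0.6×50×4.2188) + 1.0×70×0.63281 = min(118.13, 126.56) + 44.297 = 162.43 kips. φR_n = 0.75 × 162.43 = 121.8 kips.
Tension rupture (net): A_n = (5.25 − 2×0.75)×0.375 = 1.4063 in² (U = 1.0, A_e = A_n). φR_n = 0.75 × 70 × 1.4063 = 73.8 kips.
Governing: min(93.9, 143.2, 88.6, 121.8, 73.8) = 73.8 kips → net-section rupture.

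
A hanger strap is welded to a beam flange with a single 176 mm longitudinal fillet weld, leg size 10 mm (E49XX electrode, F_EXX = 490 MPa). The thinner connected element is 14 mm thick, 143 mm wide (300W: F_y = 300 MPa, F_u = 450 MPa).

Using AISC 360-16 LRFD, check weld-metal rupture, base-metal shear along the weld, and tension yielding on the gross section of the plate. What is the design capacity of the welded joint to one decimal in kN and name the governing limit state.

Weld metal: throat = 0.707×10 = 7.07 mm, L = 176 mm. φR_n = 0.75 × 0.6 × 490 × 7.07 × 176 = 274.4 kN.
Base metal shear (14 mm plate): yield φR_n = 1.0×0.6×300×14×176 = 443.5 kN; rupture φR_n = 0.75×0.6×450×14×176 = 499.0 kN; take 443.5 kN (yield).
Tension yield (gross): A_g = 143×14 = 2002 mm². φR_n = 0.90 × 300 × 2002 = 540.5 kN.
Governing: min(274.4, 443.5, 540.5) = 274.4 kN → weld metal.

274.4 kN (weld metal governs)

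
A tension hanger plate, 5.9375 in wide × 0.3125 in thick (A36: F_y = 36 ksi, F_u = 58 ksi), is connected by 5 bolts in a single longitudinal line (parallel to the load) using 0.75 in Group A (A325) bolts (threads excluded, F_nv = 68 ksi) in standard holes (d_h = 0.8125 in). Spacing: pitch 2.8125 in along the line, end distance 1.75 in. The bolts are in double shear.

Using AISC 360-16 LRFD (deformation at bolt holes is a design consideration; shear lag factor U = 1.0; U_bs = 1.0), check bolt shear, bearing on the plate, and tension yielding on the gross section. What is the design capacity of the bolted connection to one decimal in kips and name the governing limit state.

60.1 kips (gross-section yield governs)

Bolt shear: A_b = π(0.75)²/4 = 0.44179 in². φR_n = 0.75 × 68 × 0.44179 × 5 × 2 = 225.3 kips.
Bearing (0.3125 in plate, F_u = 58 ksi): end bolts L_c = 1.75 − 0.8125/2 = 1.34375, R_n = min(1.2×1.34375×0.3125×58, 2.4×0.75×0.3125×58) = 29.227 kips/bolt; interior L_c = 2.8125 − 0.8125 = 2, R_n = 32.625 kips/bolt. φR_n = 0.75 × (1×29.227 + 4×32.625) = 119.8 kips.
Tension yield (gross): A_g = 5.9375×0.3125 = 1.8555 in². φR_n = 0.90 × 36 × 1.8555 = 60.1 kips.
Governing: min(225.3, 119.8, 60.1) = 60.1 kips → gross-section yield.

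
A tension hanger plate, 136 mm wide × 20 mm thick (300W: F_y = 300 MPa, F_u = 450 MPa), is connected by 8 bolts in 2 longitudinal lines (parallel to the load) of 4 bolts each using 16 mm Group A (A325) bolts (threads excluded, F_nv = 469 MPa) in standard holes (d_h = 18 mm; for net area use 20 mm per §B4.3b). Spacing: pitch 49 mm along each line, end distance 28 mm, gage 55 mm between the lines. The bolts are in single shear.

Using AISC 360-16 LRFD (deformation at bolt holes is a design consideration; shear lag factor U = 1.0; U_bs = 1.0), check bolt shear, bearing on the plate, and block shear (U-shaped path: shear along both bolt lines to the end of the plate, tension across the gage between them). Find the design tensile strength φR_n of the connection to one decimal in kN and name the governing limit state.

Bolt shear: A_b = π(16)²/4 = 201.06 mm². φR_n = 0.75 × 469 × 201.06 × 8 × 1 = 565.8 kN.
Bearing (20 mm plate, F_u = 450 MPa): end bolts L_c = 28 − 18/2 = 19, R_n = min(1.2×19×20×450, 2.4×16×20×450) = 205.2 kN/bolt; interior L_c = 49 − 18 = 31, R_n = 334.8 kN/bolt. φR_n = 0.75 × (2×205.2 + 6×334.8) = 1814.4 kN.
Block shear: shear path 2×[28+3×49] = 2×175 mm, A_gv = 7000, A_nv = 2×(175 − 3.5×20)×20 = 4200 mm²; tension across gage: (55 − 1×20)×20 = 700 mm². R_n = min(0.6×450×4200, 0.6×300×7000) + 1.0×450×700 = min(1134, 1260) + 315 = 1449 kN. φR_n = 0.75 × 1449 = 1086.8 kN.
Governing: min(565.8, 1814.4, 1086.8) = 565.8 kN → bolt shear.

565.8 kN (bolt shear governs)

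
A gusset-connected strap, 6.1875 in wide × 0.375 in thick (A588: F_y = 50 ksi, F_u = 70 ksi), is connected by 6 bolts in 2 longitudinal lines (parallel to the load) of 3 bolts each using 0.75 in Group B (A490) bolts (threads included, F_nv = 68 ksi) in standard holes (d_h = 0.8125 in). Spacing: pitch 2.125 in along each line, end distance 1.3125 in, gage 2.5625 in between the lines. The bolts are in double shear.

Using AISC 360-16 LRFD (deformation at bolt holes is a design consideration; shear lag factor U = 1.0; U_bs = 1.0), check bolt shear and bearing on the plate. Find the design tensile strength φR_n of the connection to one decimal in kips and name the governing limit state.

Bolt shear: A_b = π(0.75)²/4 = 0.44179 in². φR_n = 0.75 × 68 × 0.44179 × 6 × 2 = 270.4 kips.
Bearing (0.375 in plate, F_u = 70 ksi): end bolts L_c = 1.3125 − 0.8125/2 = 0.90625, R_n = min(1.2×0.90625×0.375×70, 2.4×0.75×0.375×70) = 28.547 kips/bolt; interior L_c = 2.125 − 0.8125 = 1.3125, R_n = 41.344 kips/bolt. φR_n = 0.75 × (2×28.547 + 4×41.344) = 166.9 kips.
Governing: min(270.4, 166.9) = 166.9 kips → bearing.

166.9 kips (bearing governs)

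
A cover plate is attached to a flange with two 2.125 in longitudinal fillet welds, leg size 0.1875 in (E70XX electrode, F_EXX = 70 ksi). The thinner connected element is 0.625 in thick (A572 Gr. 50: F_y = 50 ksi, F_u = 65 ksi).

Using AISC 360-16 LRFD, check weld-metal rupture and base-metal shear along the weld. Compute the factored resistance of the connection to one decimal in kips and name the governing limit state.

Weld metal: throat = 0.707×0.1875 = 0.13256 in, L = 2×2.125 = 4.25 in. φR_n = 0.75 × 0.6 × 70 × 0.13256 × 4.25 = 17.7 kips.
Base metal shear (0.625 in plate): yield φR_n = 1.0×0.6×50×0.625×4.25 = 79.7 kips; rupture φR_n = 0.75×0.6×65×0.625×4.25 = 77.7 kips; take 77.7 kips (rupture).
Governing: min(17.7, 77.7) = 17.7 kips → weld metal.

17.7 kips (weld metal governs)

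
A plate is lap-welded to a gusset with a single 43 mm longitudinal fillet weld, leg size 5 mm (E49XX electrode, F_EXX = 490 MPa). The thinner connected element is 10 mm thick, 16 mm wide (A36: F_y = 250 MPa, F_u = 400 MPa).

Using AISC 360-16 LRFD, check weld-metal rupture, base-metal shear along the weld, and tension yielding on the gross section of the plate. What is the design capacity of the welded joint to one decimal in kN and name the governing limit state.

Weld metal: throat = 0.707×5 = 3.535 mm, L = 43 mm. φR_n = 0.75 × 0.6 × 490 × 3.535 × 43 = 33.5 kN.
Base metal shear (10 mm plate): yield φR_n = 1.0×0.6×250×10×43 = 64.5 kN; rupture φR_n = 0.75×0.6×400×10×43 = 77.4 kN; take 64.5 kN (yield).
Tension yield (gross): A_g = 16×10 = 160 mm². φR_n = 0.90 × 250 × 160 = 36.0 kN.
Governing: min(33.5, 64.5, 36.0) = 33.5 kN → weld metal.

33.5 kN (weld metal governs)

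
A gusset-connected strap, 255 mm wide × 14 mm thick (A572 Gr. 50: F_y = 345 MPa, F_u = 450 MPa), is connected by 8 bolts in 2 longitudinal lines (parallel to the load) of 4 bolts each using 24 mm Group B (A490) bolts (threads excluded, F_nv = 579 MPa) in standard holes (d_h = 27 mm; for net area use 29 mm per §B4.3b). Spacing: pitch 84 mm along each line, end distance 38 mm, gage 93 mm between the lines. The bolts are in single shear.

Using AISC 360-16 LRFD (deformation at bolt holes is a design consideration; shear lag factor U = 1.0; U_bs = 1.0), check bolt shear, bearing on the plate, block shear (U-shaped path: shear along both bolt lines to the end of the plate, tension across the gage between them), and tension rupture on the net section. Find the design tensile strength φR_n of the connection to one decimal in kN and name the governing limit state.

Bolt shear: A_b = π(24)²/4 = 452.39 mm². φR_n = 0.75 × 579 × 452.39 × 8 × 1 = 1571.6 kN.
Bearing (14 mm plate, F_u = 450 MPa): end bolts L_c = 38 − 27/2 = 24.5, R_n = min(1.2×24.5×14×450, 2.4×24×14×450) = 185.22 kN/bolt; interior L_c = 84 − 27 = 57, R_n = 362.88 kN/bolt. φR_n = 0.75 × (2×185.22 + 6×362.88) = 1910.8 kN.
Block shear: shear path 2×[38+3×84] = 2×290 mm, A_gv = 8120, A_nv = 2×(290 − 3.5×29)×14 = 5278 mm²; tension across gage: (93 − 1×29)×14 = 896 mm². R_n = min(0.6×450×5278, 0.6×345×8120) + 1.0×450×896 = min(1425.1, 1680.8) + 403.2 = 1828.3 kN. φR_n = 0.75 × 1828.3 = 1371.2 kN.
Tension rupture (net): A_n = (255 − 2×29)×14 = 2758 mm² (U = 1.0, A_e = A_n). φR_n = 0.75 × 450 × 2758 = 930.8 kN.
Governing: min(1571.6, 1910.8, 1371.2, 930.8) = 930.8 kN → net-section rupture.

930.8 kN (net-section rupture governs)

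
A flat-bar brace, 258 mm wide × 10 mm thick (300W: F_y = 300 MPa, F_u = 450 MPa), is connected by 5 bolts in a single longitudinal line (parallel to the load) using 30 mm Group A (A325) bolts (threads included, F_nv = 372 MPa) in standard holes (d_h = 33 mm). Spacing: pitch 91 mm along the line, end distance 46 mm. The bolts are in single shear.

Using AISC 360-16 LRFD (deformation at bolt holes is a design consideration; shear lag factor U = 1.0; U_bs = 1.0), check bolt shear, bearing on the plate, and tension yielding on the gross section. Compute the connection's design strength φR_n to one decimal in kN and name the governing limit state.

696.6 kN (gross-section yield governs)

Bolt shear: A_b = π(30)²/4 = 706.86 mm². φR_n = 0.75 × 372 × 706.86 × 5 × 1 = 986.1 kN.
Bearing (10 mm plate, F_u = 450 MPa): end bolts L_c = 46 − 33/2 = 29.5, R_n = min(1.2×29.5×10×450, 2.4×30×10×450) = 159.3 kN/bolt; interior L_c = 91 − 33 = 58, R_n = 313.2 kN/bolt. φR_n = 0.75 × (1×159.3 + 4×313.2) = 1059.1 kN.
Tension yield (gross): A_g = 258×10 = 2580 mm². φR_n = 0.90 × 300 × 2580 = 696.6 kN.
Governing: min(986.1, 1059.1, 696.6) = 696.6 kN → gross-section yield.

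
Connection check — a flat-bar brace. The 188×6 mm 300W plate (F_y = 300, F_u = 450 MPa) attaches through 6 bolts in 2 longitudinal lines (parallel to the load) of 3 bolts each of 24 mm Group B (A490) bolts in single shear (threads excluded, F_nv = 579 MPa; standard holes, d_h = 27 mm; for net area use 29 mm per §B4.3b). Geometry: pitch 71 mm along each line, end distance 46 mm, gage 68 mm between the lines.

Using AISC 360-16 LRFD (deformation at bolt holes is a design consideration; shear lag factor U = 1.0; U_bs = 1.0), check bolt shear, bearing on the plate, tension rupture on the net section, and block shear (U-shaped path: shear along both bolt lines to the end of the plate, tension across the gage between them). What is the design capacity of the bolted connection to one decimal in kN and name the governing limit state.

Bolt shear: A_b = π(24)²/4 = 452.39 mm². φR_n = 0.75 × 579 × 452.39 × 6 × 1 = 1178.7 kN.
Bearing (6 mm plate, F_u = 450 MPa): end bolts L_c = 46 − 27/2 = 32.5, R_n = min(1.2×32.5×6×450, 2.4×24×6×450) = 105.3 kN/bolt; interior L_c = 71 − 27 = 44, R_n = 142.56 kN/bolt. φR_n = 0.75 × (2×105.3 + 4×142.56) = 585.6 kN.
Tension rupture (net): A_n = (188 − 2×29)×6 = 780 mm² (U = 1.0, A_e = A_n). φR_n = 0.75 × 450 × 780 = 263.3 kN.
Block shear: shear path 2×[46+2×71] = 2×188 mm, A_gv = 2256, A_nv = 2×(188 − 2.5×29)×6 = 1386 mm²; tension across gage: (68 − 1×29)×6 = 234 mm². R_n = min(0.6×450×1386, 0.6×300×2256) + 1.0×450×234 = min(374.22, 406.08) + 105.3 = 479.52 kN. φR_n = 0.75 × 479.52 = 359.6 kN.
Governing: min(1178.7, 585.6, 263.3, 359.6) = 263.3 kN → net-section rupture.

263.3 kN (net-section rupture governs)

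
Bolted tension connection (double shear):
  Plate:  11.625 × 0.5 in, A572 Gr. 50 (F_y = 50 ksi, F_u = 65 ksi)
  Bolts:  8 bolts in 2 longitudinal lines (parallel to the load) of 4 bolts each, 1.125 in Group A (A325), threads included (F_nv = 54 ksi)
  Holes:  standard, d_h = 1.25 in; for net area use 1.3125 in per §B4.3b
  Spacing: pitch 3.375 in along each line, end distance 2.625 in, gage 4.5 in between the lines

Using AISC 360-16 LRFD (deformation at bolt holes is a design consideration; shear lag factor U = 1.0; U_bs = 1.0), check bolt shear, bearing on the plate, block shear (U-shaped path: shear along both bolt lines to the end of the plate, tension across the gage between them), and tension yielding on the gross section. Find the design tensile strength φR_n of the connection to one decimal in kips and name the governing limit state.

261.6 kips (gross-section yield governs)

Bolt shear: A_b = π(1.125)²/4 = 0.99402 in². φR_n = 0.75 × 54 × 0.99402 × 8 × 2 = 644.1 kips.
Bearing (0.5 in plate, F_u = 65 ksi): end bolts L_c = 2.625 − 1.25/2 = 2, R_n = min(1.2×2×0.5×65, 2.4×1.125×0.5×65) = 78 kips/bolt; interior L_c = 3.375 − 1.25 = 2.125, R_n = 82.875 kips/bolt. φR_n = 0.75 × (2×78 + 6×82.875) = 489.9 kips.
Block shear: shear path 2×[2.625+3×3.375] = 2×12.75 in, A_gv = 12.75, A_nv = 2×(12.75 − 3.5×1.3125)×0.5 = 8.1563 in²; tension across gage: (4.5 − 1×1.3125)×0.5 = 1.5938 in². R_n = min(0.6×65×8.1563, 0.6×50×12.75) + 1.0×65×1.5938 = min(318.1, 382.5) + 103.6 = 421.7 kips. φR_n = 0.75 × 421.7 = 316.3 kips.
Tension yield (gross): A_g = 11.625×0.5 = 5.8125 in². φR_n = 0.90 × 50 × 5.8125 = 261.6 kips.
Governing: min(644.1, 489.9, 316.3, 261.6) = 261.6 kips → gross-section yield.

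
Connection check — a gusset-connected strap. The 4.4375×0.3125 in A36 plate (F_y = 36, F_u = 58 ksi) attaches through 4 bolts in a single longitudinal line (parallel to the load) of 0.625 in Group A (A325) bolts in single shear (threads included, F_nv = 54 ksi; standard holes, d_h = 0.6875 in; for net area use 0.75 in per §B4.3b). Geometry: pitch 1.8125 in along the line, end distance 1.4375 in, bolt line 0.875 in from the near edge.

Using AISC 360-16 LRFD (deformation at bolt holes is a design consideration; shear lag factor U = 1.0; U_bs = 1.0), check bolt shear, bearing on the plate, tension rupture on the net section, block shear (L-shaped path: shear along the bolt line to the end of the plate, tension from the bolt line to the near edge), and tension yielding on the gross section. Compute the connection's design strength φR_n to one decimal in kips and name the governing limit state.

41.5 kips (block shear governs)

Bolt shear: A_b = π(0.625)²/4 = 0.3068 in². φR_n = 0.75 × 54 × 0.3068 × 4 × 1 = 49.7 kips.
Bearing (0.3125 in plate, F_u = 58 ksi): end bolts L_c = 1.4375 − 0.6875/2 = 1.09375, R_n = min(1.2×1.09375×0.3125×58, 2.4×0.625×0.3125×58) = 23.789 kips/bolt; interior L_c = 1.8125 − 0.6875 = 1.125, R_n = 24.469 kips/bolt. φR_n = 0.75 × (1×23.789 + 3×24.469) = 72.9 kips.
Tension rupture (net): A_n = (4.4375 − 1×0.75)×0.3125 = 1.1523 in² (U = 1.0, A_e = A_n). φR_n = 0.75 × 58 × 1.1523 = 50.1 kips.
Block shear: shear path 1×[1.4375+3×1.8125] = 1×6.875 in, A_gv = 2.1484, A_nv = 1×(6.875 − 3.5×0.75)×0.3125 = 1.3281 in²; tension to near edge: (0.875 − 0.5×0.75)×0.3125 = 0.15625 in². R_n = min(0.6×58×1.3281, 0.6×36×2.1484) + 1.0×58×0.15625 = min(46.218, 46.405) + 9.0625 = 55.281 kips. φR_n = 0.75 × 55.281 = 41.5 kips.
Tension yield (gross): A_g = 4.4375×0.3125 = 1.3867 in². φR_n = 0.90 × 36 × 1.3867 = 44.9 kips.
Governing: min(49.7, 72.9, 50.1, 41.5, 44.9) = 41.5 kips → block shear.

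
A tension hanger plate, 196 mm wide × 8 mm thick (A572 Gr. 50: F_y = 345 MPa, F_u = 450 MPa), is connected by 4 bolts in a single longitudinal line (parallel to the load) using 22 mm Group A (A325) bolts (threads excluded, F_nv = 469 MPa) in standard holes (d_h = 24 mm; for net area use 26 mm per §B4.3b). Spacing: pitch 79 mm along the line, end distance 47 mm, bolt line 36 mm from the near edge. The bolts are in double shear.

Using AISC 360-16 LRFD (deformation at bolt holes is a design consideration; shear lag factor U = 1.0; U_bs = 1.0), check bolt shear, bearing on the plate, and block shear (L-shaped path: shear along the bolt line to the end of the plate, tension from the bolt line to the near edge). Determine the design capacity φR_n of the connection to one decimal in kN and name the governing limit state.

374.8 kN (block shear governs)

Bolt shear: A_b = π(22)²/4 = 380.13 mm². φR_n = 0.75 × 469 × 380.13 × 4 × 2 = 1069.7 kN.
Bearing (8 mm plate, F_u = 450 MPa): end bolts L_c = 47 − 24/2 = 35, R_n = min(1.2×35×8×450, 2.4×22×8×450) = 151.2 kN/bolt; interior L_c = 79 − 24 = 55, R_n = 190.08 kN/bolt. φR_n = 0.75 × (1×151.2 + 3×190.08) = 541.1 kN.
Block shear: shear path 1×[47+3×79] = 1×284 mm, A_gv = 2272, A_nv = 1×(284 − 3.5×26)×8 = 1544 mm²; tension to near edge: (36 − 0.5×26)×8 = 184 mm². R_n = min(0.6×450×1544, 0.6×345×2272) + 1.0×450×184 = min(416.88, 470.3) + 82.8 = 499.68 kN. φR_n = 0.75 × 499.68 = 374.8 kN.
Governing: min(1069.7, 541.1, 374.8) = 374.8 kN → block shear.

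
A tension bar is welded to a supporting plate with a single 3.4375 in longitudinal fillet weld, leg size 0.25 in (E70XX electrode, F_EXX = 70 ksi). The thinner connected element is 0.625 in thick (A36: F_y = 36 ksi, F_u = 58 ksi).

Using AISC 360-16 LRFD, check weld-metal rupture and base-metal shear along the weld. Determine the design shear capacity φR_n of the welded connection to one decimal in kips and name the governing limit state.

Weld metal: throat = 0.707×0.25 = 0.17675 in, L = 3.4375 in. φR_n = 0.75 × 0.6 × 70 × 0.17675 × 3.4375 = 19.1 kips.
Base metal shear (0.625 in plate): yield φR_n = 1.0×0.6×36×0.625×3.4375 = 46.4 kips; rupture φR_n = 0.75×0.6×58×0.625×3.4375 = 56.1 kips; take 46.4 kips (yield).
Governing: min(19.1, 46.4) = 19.1 kips → weld metal.

19.1 kips (weld metal governs)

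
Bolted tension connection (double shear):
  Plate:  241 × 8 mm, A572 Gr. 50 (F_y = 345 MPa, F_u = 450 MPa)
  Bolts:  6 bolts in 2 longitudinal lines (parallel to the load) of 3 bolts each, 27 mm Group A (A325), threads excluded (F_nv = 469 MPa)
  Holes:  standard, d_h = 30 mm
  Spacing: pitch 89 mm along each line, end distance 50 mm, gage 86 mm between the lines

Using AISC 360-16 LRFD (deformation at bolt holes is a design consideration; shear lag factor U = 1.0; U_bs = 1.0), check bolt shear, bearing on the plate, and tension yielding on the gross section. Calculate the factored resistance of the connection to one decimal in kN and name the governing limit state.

Bolt shear: A_b = π(27)²/4 = 572.56 mm². φR_n = 0.75 × 469 × 572.56 × 6 × 2 = 2416.8 kN.
Bearing (8 mm plate, F_u = 450 MPa): end bolts L_c = 50 − 30/2 = 35, R_n = min(1.2×35×8×450, 2.4×27×8×450) = 151.2 kN/bolt; interior L_c = 89 − 30 = 59, R_n = 233.28 kN/bolt. φR_n = 0.75 × (2×151.2 + 4×233.28) = 926.6 kN.
Tension yield (gross): A_g = 241×8 = 1928 mm². φR_n = 0.90 × 345 × 1928 = 598.6 kN.
Governing: min(2416.8, 926.6, 598.6) = 598.6 kN → gross-section yield.

598.6 kN (gross-section yield governs)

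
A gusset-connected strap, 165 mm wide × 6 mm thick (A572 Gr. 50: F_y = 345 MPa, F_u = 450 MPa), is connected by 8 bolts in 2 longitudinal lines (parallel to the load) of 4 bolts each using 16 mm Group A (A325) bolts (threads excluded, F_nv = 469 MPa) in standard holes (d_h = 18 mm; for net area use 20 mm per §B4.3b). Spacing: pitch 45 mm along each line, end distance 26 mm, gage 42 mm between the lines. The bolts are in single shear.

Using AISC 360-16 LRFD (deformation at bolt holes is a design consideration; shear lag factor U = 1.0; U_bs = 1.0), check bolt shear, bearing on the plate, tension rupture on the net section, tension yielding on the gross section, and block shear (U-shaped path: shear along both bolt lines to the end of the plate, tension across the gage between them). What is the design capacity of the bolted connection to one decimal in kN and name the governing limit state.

253.1 kN (net-section rupture governs)

Bolt shear: A_b = π(16)²/4 = 201.06 mm². φR_n = 0.75 × 469 × 201.06 × 8 × 1 = 565.8 kN.
Bearing (6 mm plate, F_u = 450 MPa): end bolts L_c = 26 − 18/2 = 17, R_n = min(1.2×17×6×450, 2.4×16×6×450) = 55.08 kN/bolt; interior L_c = 45 − 18 = 27, R_n = 87.48 kN/bolt. φR_n = 0.75 × (2×55.08 + 6×87.48) = 476.3 kN.
Tension rupture (net): A_n = (165 − 2×20)×6 = 750 mm² (U = 1.0, A_e = A_n). φR_n = 0.75 × 450 × 750 = 253.1 kN.
Tension yield (gross): A_g = 165×6 = 990 mm². φR_n = 0.90 × 345 × 990 = 307.4 kN.
Block shear: shear path 2×[26+3×45] = 2×161 mm, A_gv = 1932, A_nv = 2×(161 − 3.5×20)×6 = 1092 mm²; tension across gage: (42 − 1×20)×6 = 132 mm². R_n = min(0.6×450×1092, 0.6×345×1932) + 1.0×450×132 = min(294.84, 399.92) + 59.4 = 354.24 kN. φR_n = 0.75 × 354.24 = 265.7 kN.
Governing: min(565.8, 476.3, 253.1, 307.4, 265.7) = 253.1 kN → net-section rupture.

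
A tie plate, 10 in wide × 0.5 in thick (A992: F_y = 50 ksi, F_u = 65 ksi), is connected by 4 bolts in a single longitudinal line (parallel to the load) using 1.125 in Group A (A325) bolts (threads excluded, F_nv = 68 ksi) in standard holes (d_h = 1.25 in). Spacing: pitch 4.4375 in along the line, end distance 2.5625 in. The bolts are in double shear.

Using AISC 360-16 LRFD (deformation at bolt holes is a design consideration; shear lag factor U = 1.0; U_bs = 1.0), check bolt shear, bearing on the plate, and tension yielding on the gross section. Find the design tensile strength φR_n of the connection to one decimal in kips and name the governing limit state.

Bolt shear: A_b = π(1.125)²/4 = 0.99402 in². φR_n = 0.75 × 68 × 0.99402 × 4 × 2 = 405.6 kips.
Bearing (0.5 in plate, F_u = 65 ksi): end bolts L_c = 2.5625 − 1.25/2 = 1.9375, R_n = min(1.2×1.9375×0.5×65, 2.4×1.125×0.5×65) = 75.563 kips/bolt; interior L_c = 4.4375 − 1.25 = 3.1875, R_n = 87.75 kips/bolt. φR_n = 0.75 × (1×75.563 + 3×87.75) = 254.1 kips.
Tension yield (gross): A_g = 10×0.5 = 5 in². φR_n = 0.90 × 50 × 5 = 225.0 kips.
Governing: min(405.6, 254.1, 225.0) = 225.0 kips → gross-section yield.

225.0 kips (gross-section yield governs)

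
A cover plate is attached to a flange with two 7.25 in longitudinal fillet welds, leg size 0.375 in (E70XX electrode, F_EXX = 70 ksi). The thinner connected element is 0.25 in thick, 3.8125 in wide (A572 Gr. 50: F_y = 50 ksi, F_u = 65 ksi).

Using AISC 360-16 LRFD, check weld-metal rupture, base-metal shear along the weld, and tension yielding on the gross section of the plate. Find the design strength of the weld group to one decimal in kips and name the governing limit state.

Weld metal: throat = 0.707×0.375 = 0.26513 in, L = 2×7.25 = 14.5 in. φR_n = 0.75 × 0.6 × 70 × 0.26513 × 14.5 = 121.1 kips.
Base metal shear (0.25 in plate): yield φR_n = 1.0×0.6×50×0.25×14.5 = 108.8 kips; rupture φR_n = 0.75×0.6×65×0.25×14.5 = 106.0 kips; take 106.0 kips (rupture).
Tension yield (gross): A_g = 3.8125×0.25 = 0.95313 in². φR_n = 0.90 × 50 × 0.95313 = 42.9 kips.
Governing: min(121.1, 106.0, 42.9) = 42.9 kips → gross-section yield.

42.9 kips (gross-section yield governs)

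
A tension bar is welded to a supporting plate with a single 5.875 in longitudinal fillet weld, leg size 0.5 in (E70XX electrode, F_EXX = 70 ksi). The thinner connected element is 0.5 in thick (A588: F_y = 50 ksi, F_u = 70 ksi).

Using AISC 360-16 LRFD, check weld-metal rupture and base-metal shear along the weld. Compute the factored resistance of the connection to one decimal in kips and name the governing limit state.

65.4 kips (weld metal governs)

Weld metal: throat = 0.707×0.5 = 0.3535 in, L = 5.875 in. φR_n = 0.75 × 0.6 × 70 × 0.3535 × 5.875 = 65.4 kips.
Base metal shear (0.5 in plate): yield φR_n = 1.0×0.6×50×0.5×5.875 = 88.1 kips; rupture φR_n = 0.75×0.6×70×0.5×5.875 = 92.5 kips; take 88.1 kips (yield).
Governing: min(65.4, 88.1) = 65.4 kips → weld metal.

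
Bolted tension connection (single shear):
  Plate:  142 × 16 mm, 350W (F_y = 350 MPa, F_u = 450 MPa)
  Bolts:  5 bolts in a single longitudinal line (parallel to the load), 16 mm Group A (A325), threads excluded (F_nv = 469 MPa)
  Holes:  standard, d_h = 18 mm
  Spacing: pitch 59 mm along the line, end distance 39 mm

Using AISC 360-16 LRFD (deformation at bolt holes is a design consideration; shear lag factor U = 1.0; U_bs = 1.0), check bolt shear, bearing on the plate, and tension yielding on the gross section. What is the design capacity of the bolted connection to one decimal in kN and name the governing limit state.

353.6 kN (bolt shear governs)

Bolt shear: A_b = π(16)²/4 = 201.06 mm². φR_n = 0.75 × 469 × 201.06 × 5 × 1 = 353.6 kN.
Bearing (16 mm plate, F_u = 450 MPa): end bolts L_c = 39 − 18/2 = 30, R_n = min(1.2×30×16×450, 2.4×16×16×450) = 259.2 kN/bolt; interior L_c = 59 − 18 = 41, R_n = 276.48 kN/bolt. φR_n = 0.75 × (1×259.2 + 4×276.48) = 1023.8 kN.
Tension yield (gross): A_g = 142×16 = 2272 mm². φR_n = 0.90 × 350 × 2272 = 715.7 kN.
Governing: min(353.6, 1023.8, 715.7) = 353.6 kN → bolt shear.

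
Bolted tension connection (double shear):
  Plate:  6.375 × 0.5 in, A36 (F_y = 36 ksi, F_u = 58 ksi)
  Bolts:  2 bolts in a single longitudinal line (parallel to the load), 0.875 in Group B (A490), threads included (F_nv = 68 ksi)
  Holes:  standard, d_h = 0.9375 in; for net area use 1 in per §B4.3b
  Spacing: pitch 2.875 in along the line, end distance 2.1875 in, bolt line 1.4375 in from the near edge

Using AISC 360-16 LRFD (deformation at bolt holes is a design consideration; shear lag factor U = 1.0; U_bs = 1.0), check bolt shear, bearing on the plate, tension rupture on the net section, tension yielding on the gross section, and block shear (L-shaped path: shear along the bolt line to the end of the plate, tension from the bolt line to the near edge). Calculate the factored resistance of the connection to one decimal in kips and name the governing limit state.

Bolt shear: A_b = π(0.875)²/4 = 0.60132 in². φR_n = 0.75 × 68 × 0.60132 × 2 × 2 = 122.7 kips.
Bearing (0.5 in plate, F_u = 58 ksi): end bolts L_c = 2.1875 − 0.9375/2 = 1.71875, R_n = min(1.2×1.71875×0.5×58, 2.4×0.875×0.5×58) = 59.813 kips/bolt; interior L_c = 2.875 − 0.9375 = 1.9375, R_n = 60.9 kips/bolt. φR_n = 0.75 × (1×59.813 + 1×60.9) = 90.5 kips.
Tension rupture (net): A_n = (6.375 − 1×1)×0.5 = 2.6875 in² (U = 1.0, A_e = A_n). φR_n = 0.75 × 58 × 2.6875 = 116.9 kips.
Tension yield (gross): A_g = 6.375×0.5 = 3.1875 in². φR_n = 0.90 × 36 × 3.1875 = 103.3 kips.
Block shear: shear path 1×[2.1875+1×2.875] = 1×5.0625 in, A_gv = 2.5313, A_nv = 1×(5.0625 − 1.5×1)×0.5 = 1.7813 in²; tension to near edge: (1.4375 − 0.5×1)×0.5 = 0.46875 in². R_n = min(0.6×58×1.7813, 0.6×36×2.5313) + 1.0×58×0.46875 = min(61.989, 54.676) + 27.188 = 81.864 kips. φR_n = 0.75 × 81.864 = 61.4 kips.
Governing: min(122.7, 90.5, 116.9, 103.3, 61.4) = 61.4 kips → block shear.

61.4 kips (block shear governs)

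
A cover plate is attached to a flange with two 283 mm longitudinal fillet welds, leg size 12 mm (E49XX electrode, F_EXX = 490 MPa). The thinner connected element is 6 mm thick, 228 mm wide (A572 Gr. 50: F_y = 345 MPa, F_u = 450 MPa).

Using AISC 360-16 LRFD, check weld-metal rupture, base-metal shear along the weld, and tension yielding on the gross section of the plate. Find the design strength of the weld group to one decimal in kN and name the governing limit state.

424.8 kN (gross-section yield governs)

Weld metal: throat = 0.707×12 = 8.484 mm, L = 2×283 = 566 mm. φR_n = 0.75 × 0.6 × 490 × 8.484 × 566 = 1058.8 kN.
Base metal shear (6 mm plate): yield φR_n = 1.0×0.6×345×6×566 = 703.0 kN; rupture φR_n = 0.75×0.6×450×6×566 = 687.7 kN; take 687.7 kN (rupture).
Tension yield (gross): A_g = 228×6 = 1368 mm². φR_n = 0.90 × 345 × 1368 = 424.8 kN.
Governing: min(1058.8, 687.7, 424.8) = 424.8 kN → gross-section yield.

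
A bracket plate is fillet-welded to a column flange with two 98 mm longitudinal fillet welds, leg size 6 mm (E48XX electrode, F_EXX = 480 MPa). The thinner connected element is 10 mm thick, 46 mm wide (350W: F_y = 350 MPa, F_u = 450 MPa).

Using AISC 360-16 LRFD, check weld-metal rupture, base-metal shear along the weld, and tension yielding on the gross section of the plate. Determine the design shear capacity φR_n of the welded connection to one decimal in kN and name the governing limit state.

Weld metal: throat = 0.707×6 = 4.242 mm, L = 2×98 = 196 mm. φR_n = 0.75 × 0.6 × 480 × 4.242 × 196 = 179.6 kN.
Base metal shear (10 mm plate): yield φR_n = 1.0×0.6×350×10×196 = 411.6 kN; rupture φR_n = 0.75×0.6×450×10×196 = 396.9 kN; take 396.9 kN (rupture).
Tension yield (gross): A_g = 46×10 = 460 mm². φR_n = 0.90 × 350 × 460 = 144.9 kN.
Governing: min(179.6, 396.9, 144.9) = 144.9 kN → gross-section yield.

144.9 kN (gross-section yield governs)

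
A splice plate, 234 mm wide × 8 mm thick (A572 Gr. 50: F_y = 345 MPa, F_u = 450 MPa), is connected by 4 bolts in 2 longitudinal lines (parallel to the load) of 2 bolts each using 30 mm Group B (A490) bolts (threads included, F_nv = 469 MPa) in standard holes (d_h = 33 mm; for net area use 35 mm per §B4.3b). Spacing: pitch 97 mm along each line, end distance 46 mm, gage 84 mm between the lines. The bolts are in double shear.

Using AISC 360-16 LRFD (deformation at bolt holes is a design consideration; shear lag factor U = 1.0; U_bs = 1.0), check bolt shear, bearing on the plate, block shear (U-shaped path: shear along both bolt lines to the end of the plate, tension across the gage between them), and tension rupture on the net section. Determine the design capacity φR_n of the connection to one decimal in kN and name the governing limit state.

Bolt shear: A_b = π(30)²/4 = 706.86 mm². φR_n = 0.75 × 469 × 706.86 × 4 × 2 = 1989.1 kN.
Bearing (8 mm plate, F_u = 450 MPa): end bolts L_c = 46 − 33/2 = 29.5, R_n = min(1.2×29.5×8×450, 2.4×30×8×450) = 127.44 kN/bolt; interior L_c = 97 − 33 = 64, R_n = 259.2 kN/bolt. φR_n = 0.75 × (2×127.44 + 2×259.2) = 580.0 kN.
Block shear: shear path 2×[46+1×97] = 2×143 mm, A_gv = 2288, A_nv = 2×(143 − 1.5×35)×8 = 1448 mm²; tension across gage: (84 − 1×35)×8 = 392 mm². R_n = min(0.6×450×1448, 0.6×345×2288) + 1.0×450×392 = min(390.96, 473.62) + 176.4 = 567.36 kN. φR_n = 0.75 × 567.36 = 425.5 kN.
Tension rupture (net): A_n = (234 − 2×35)×8 = 1312 mm² (U = 1.0, A_e = A_n). φR_n = 0.75 × 450 × 1312 = 442.8 kN.
Governing: min(1989.1, 580.0, 425.5, 442.8) = 425.5 kN → block shear.

425.5 kN (block shear governs)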